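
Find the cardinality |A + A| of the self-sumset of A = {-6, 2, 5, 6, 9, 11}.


A + A = {a + a' : a, a' ∈ A}; |A| = 6.
General bounds: 2|A| - 1 ≤ |A + A| ≤ |A|(|A|+1)/2, i.e. 11 ≤ |A + A| ≤ 21.
Lower bound 2|A|-1 is attained iff A is an arithmetic progression.
Enumerate sums a + a' for a ≤ a' (symmetric, so this suffices):
a = -6: -6+-6=-12, -6+2=-4, -6+5=-1, -6+6=0, -6+9=3, -6+11=5
a = 2: 2+2=4, 2+5=7, 2+6=8, 2+9=11, 2+11=13
a = 5: 5+5=10, 5+6=11, 5+9=14, 5+11=16
a = 6: 6+6=12, 6+9=15, 6+11=17
a = 9: 9+9=18, 9+11=20
a = 11: 11+11=22
Distinct sums: {-12, -4, -1, 0, 3, 4, 5, 7, 8, 10, 11, 12, 13, 14, 15, 16, 17, 18, 20, 22}
|A + A| = 20

|A + A| = 20


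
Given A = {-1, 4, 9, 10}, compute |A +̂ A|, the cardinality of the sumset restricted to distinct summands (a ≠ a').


Restricted sumset: A +̂ A = {a + a' : a ∈ A, a' ∈ A, a ≠ a'}.
Equivalently, take A + A and drop any sum 2a that is achievable ONLY as a + a for a ∈ A (i.e. sums representable only with equal summands).
Enumerate pairs (a, a') with a < a' (symmetric, so each unordered pair gives one sum; this covers all a ≠ a'):
  -1 + 4 = 3
  -1 + 9 = 8
  -1 + 10 = 9
  4 + 9 = 13
  4 + 10 = 14
  9 + 10 = 19
Collected distinct sums: {3, 8, 9, 13, 14, 19}
|A +̂ A| = 6
(Reference bound: |A +̂ A| ≥ 2|A| - 3 for |A| ≥ 2, with |A| = 4 giving ≥ 5.)

|A +̂ A| = 6


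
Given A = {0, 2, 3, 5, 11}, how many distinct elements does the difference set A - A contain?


A - A = {a - a' : a, a' ∈ A}; |A| = 5.
Bounds: 2|A|-1 ≤ |A - A| ≤ |A|² - |A| + 1, i.e. 9 ≤ |A - A| ≤ 21.
Note: 0 ∈ A - A always (from a - a). The set is symmetric: if d ∈ A - A then -d ∈ A - A.
Enumerate nonzero differences d = a - a' with a > a' (then include -d):
Positive differences: {1, 2, 3, 5, 6, 8, 9, 11}
Full difference set: {0} ∪ (positive diffs) ∪ (negative diffs).
|A - A| = 1 + 2·8 = 17 (matches direct enumeration: 17).

|A - A| = 17


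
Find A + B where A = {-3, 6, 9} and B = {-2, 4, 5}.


A + B = {a + b : a ∈ A, b ∈ B}.
Enumerate all |A|·|B| = 3·3 = 9 pairs (a, b) and collect distinct sums.
a = -3: -3+-2=-5, -3+4=1, -3+5=2
a = 6: 6+-2=4, 6+4=10, 6+5=11
a = 9: 9+-2=7, 9+4=13, 9+5=14
Collecting distinct sums: A + B = {-5, 1, 2, 4, 7, 10, 11, 13, 14}
|A + B| = 9

A + B = {-5, 1, 2, 4, 7, 10, 11, 13, 14}


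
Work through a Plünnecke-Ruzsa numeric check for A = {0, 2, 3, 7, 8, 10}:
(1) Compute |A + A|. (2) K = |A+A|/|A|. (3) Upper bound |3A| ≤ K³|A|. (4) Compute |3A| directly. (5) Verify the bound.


|A| = 6.
Step 1: Compute A + A by enumerating all 36 pairs.
A + A = {0, 2, 3, 4, 5, 6, 7, 8, 9, 10, 11, 12, 13, 14, 15, 16, 17, 18, 20}, so |A + A| = 19.
Step 2: Doubling constant K = |A + A|/|A| = 19/6 = 19/6 ≈ 3.1667.
Step 3: Plünnecke-Ruzsa gives |3A| ≤ K³·|A| = (3.1667)³ · 6 ≈ 190.5278.
Step 4: Compute 3A = A + A + A directly by enumerating all triples (a,b,c) ∈ A³; |3A| = 29.
Step 5: Check 29 ≤ 190.5278? Yes ✓.

K = 19/6, Plünnecke-Ruzsa bound K³|A| ≈ 190.5278, |3A| = 29, inequality holds.


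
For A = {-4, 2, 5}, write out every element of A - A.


A - A = {a - a' : a, a' ∈ A}.
Compute a - a' for each ordered pair (a, a'):
a = -4: -4--4=0, -4-2=-6, -4-5=-9
a = 2: 2--4=6, 2-2=0, 2-5=-3
a = 5: 5--4=9, 5-2=3, 5-5=0
Collecting distinct values (and noting 0 appears from a-a):
A - A = {-9, -6, -3, 0, 3, 6, 9}
|A - A| = 7

A - A = {-9, -6, -3, 0, 3, 6, 9}


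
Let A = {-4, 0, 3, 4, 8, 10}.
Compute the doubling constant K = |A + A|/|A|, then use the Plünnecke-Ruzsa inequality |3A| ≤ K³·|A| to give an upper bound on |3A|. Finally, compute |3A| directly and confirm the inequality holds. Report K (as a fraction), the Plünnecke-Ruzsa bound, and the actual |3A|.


|A| = 6.
Step 1: Compute A + A by enumerating all 36 pairs.
A + A = {-8, -4, -1, 0, 3, 4, 6, 7, 8, 10, 11, 12, 13, 14, 16, 18, 20}, so |A + A| = 17.
Step 2: Doubling constant K = |A + A|/|A| = 17/6 = 17/6 ≈ 2.8333.
Step 3: Plünnecke-Ruzsa gives |3A| ≤ K³·|A| = (2.8333)³ · 6 ≈ 136.4722.
Step 4: Compute 3A = A + A + A directly by enumerating all triples (a,b,c) ∈ A³; |3A| = 31.
Step 5: Check 31 ≤ 136.4722? Yes ✓.

K = 17/6, Plünnecke-Ruzsa bound K³|A| ≈ 136.4722, |3A| = 31, inequality holds.


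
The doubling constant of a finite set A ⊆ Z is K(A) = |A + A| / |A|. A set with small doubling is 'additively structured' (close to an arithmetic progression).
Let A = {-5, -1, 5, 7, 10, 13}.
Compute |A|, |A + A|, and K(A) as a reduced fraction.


|A| = 6.
Compute A + A by enumerating all 36 pairs.
A + A = {-10, -6, -2, 0, 2, 4, 5, 6, 8, 9, 10, 12, 14, 15, 17, 18, 20, 23, 26}, so |A + A| = 19.
K = |A + A| / |A| = 19/6 (already in lowest terms) ≈ 3.1667.
Reference: AP of size 6 gives K = 11/6 ≈ 1.8333; a fully generic set of size 6 gives K ≈ 3.5000.

|A| = 6, |A + A| = 19, K = 19/6.


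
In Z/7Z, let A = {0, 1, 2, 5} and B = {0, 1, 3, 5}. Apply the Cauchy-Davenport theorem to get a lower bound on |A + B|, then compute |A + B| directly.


Cauchy-Davenport: |A + B| ≥ min(p, |A| + |B| - 1) for A, B nonempty in Z/pZ.
|A| = 4, |B| = 4, p = 7.
CD lower bound = min(7, 4 + 4 - 1) = min(7, 7) = 7.
Compute A + B mod 7 directly:
a = 0: 0+0=0, 0+1=1, 0+3=3, 0+5=5
a = 1: 1+0=1, 1+1=2, 1+3=4, 1+5=6
a = 2: 2+0=2, 2+1=3, 2+3=5, 2+5=0
a = 5: 5+0=5, 5+1=6, 5+3=1, 5+5=3
A + B = {0, 1, 2, 3, 4, 5, 6}, so |A + B| = 7.
Verify: 7 ≥ 7? Yes ✓.

CD lower bound = 7, actual |A + B| = 7.


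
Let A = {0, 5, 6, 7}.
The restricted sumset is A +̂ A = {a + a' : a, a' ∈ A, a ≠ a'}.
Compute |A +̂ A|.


Restricted sumset: A +̂ A = {a + a' : a ∈ A, a' ∈ A, a ≠ a'}.
Equivalently, take A + A and drop any sum 2a that is achievable ONLY as a + a for a ∈ A (i.e. sums representable only with equal summands).
Enumerate pairs (a, a') with a < a' (symmetric, so each unordered pair gives one sum; this covers all a ≠ a'):
  0 + 5 = 5
  0 + 6 = 6
  0 + 7 = 7
  5 + 6 = 11
  5 + 7 = 12
  6 + 7 = 13
Collected distinct sums: {5, 6, 7, 11, 12, 13}
|A +̂ A| = 6
(Reference bound: |A +̂ A| ≥ 2|A| - 3 for |A| ≥ 2, with |A| = 4 giving ≥ 5.)

|A +̂ A| = 6


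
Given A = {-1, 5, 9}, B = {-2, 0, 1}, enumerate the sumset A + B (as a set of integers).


A + B = {a + b : a ∈ A, b ∈ B}.
Enumerate all |A|·|B| = 3·3 = 9 pairs (a, b) and collect distinct sums.
a = -1: -1+-2=-3, -1+0=-1, -1+1=0
a = 5: 5+-2=3, 5+0=5, 5+1=6
a = 9: 9+-2=7, 9+0=9, 9+1=10
Collecting distinct sums: A + B = {-3, -1, 0, 3, 5, 6, 7, 9, 10}
|A + B| = 9

A + B = {-3, -1, 0, 3, 5, 6, 7, 9, 10}


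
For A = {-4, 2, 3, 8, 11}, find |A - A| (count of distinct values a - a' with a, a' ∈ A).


A - A = {a - a' : a, a' ∈ A}; |A| = 5.
Bounds: 2|A|-1 ≤ |A - A| ≤ |A|² - |A| + 1, i.e. 9 ≤ |A - A| ≤ 21.
Note: 0 ∈ A - A always (from a - a). The set is symmetric: if d ∈ A - A then -d ∈ A - A.
Enumerate nonzero differences d = a - a' with a > a' (then include -d):
Positive differences: {1, 3, 5, 6, 7, 8, 9, 12, 15}
Full difference set: {0} ∪ (positive diffs) ∪ (negative diffs).
|A - A| = 1 + 2·9 = 19 (matches direct enumeration: 19).

|A - A| = 19


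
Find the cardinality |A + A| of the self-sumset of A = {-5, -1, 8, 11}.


A + A = {a + a' : a, a' ∈ A}; |A| = 4.
General bounds: 2|A| - 1 ≤ |A + A| ≤ |A|(|A|+1)/2, i.e. 7 ≤ |A + A| ≤ 10.
Lower bound 2|A|-1 is attained iff A is an arithmetic progression.
Enumerate sums a + a' for a ≤ a' (symmetric, so this suffices):
a = -5: -5+-5=-10, -5+-1=-6, -5+8=3, -5+11=6
a = -1: -1+-1=-2, -1+8=7, -1+11=10
a = 8: 8+8=16, 8+11=19
a = 11: 11+11=22
Distinct sums: {-10, -6, -2, 3, 6, 7, 10, 16, 19, 22}
|A + A| = 10

|A + A| = 10


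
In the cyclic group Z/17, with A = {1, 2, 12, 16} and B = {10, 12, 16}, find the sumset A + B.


Work in Z/17Z: reduce every sum a + b modulo 17.
Enumerate all 12 pairs:
a = 1: 1+10=11, 1+12=13, 1+16=0
a = 2: 2+10=12, 2+12=14, 2+16=1
a = 12: 12+10=5, 12+12=7, 12+16=11
a = 16: 16+10=9, 16+12=11, 16+16=15
Distinct residues collected: {0, 1, 5, 7, 9, 11, 12, 13, 14, 15}
|A + B| = 10 (out of 17 total residues).

A + B = {0, 1, 5, 7, 9, 11, 12, 13, 14, 15}


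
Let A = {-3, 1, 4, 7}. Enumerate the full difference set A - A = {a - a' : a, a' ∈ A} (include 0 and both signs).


A - A = {a - a' : a, a' ∈ A}.
Compute a - a' for each ordered pair (a, a'):
a = -3: -3--3=0, -3-1=-4, -3-4=-7, -3-7=-10
a = 1: 1--3=4, 1-1=0, 1-4=-3, 1-7=-6
a = 4: 4--3=7, 4-1=3, 4-4=0, 4-7=-3
a = 7: 7--3=10, 7-1=6, 7-4=3, 7-7=0
Collecting distinct values (and noting 0 appears from a-a):
A - A = {-10, -7, -6, -4, -3, 0, 3, 4, 6, 7, 10}
|A - A| = 11

A - A = {-10, -7, -6, -4, -3, 0, 3, 4, 6, 7, 10}


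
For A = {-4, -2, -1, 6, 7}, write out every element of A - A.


A - A = {a - a' : a, a' ∈ A}.
Compute a - a' for each ordered pair (a, a'):
a = -4: -4--4=0, -4--2=-2, -4--1=-3, -4-6=-10, -4-7=-11
a = -2: -2--4=2, -2--2=0, -2--1=-1, -2-6=-8, -2-7=-9
a = -1: -1--4=3, -1--2=1, -1--1=0, -1-6=-7, -1-7=-8
a = 6: 6--4=10, 6--2=8, 6--1=7, 6-6=0, 6-7=-1
a = 7: 7--4=11, 7--2=9, 7--1=8, 7-6=1, 7-7=0
Collecting distinct values (and noting 0 appears from a-a):
A - A = {-11, -10, -9, -8, -7, -3, -2, -1, 0, 1, 2, 3, 7, 8, 9, 10, 11}
|A - A| = 17

A - A = {-11, -10, -9, -8, -7, -3, -2, -1, 0, 1, 2, 3, 7, 8, 9, 10, 11}


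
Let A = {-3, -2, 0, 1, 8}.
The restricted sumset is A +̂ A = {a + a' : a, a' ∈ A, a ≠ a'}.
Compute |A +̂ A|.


Restricted sumset: A +̂ A = {a + a' : a ∈ A, a' ∈ A, a ≠ a'}.
Equivalently, take A + A and drop any sum 2a that is achievable ONLY as a + a for a ∈ A (i.e. sums representable only with equal summands).
Enumerate pairs (a, a') with a < a' (symmetric, so each unordered pair gives one sum; this covers all a ≠ a'):
  -3 + -2 = -5
  -3 + 0 = -3
  -3 + 1 = -2
  -3 + 8 = 5
  -2 + 0 = -2
  -2 + 1 = -1
  -2 + 8 = 6
  0 + 1 = 1
  0 + 8 = 8
  1 + 8 = 9
Collected distinct sums: {-5, -3, -2, -1, 1, 5, 6, 8, 9}
|A +̂ A| = 9
(Reference bound: |A +̂ A| ≥ 2|A| - 3 for |A| ≥ 2, with |A| = 5 giving ≥ 7.)

|A +̂ A| = 9


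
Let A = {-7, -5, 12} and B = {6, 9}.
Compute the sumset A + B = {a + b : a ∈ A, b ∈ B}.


A + B = {a + b : a ∈ A, b ∈ B}.
Enumerate all |A|·|B| = 3·2 = 6 pairs (a, b) and collect distinct sums.
a = -7: -7+6=-1, -7+9=2
a = -5: -5+6=1, -5+9=4
a = 12: 12+6=18, 12+9=21
Collecting distinct sums: A + B = {-1, 1, 2, 4, 18, 21}
|A + B| = 6

A + B = {-1, 1, 2, 4, 18, 21}


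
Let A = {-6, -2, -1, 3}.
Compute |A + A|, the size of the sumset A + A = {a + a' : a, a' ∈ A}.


A + A = {a + a' : a, a' ∈ A}; |A| = 4.
General bounds: 2|A| - 1 ≤ |A + A| ≤ |A|(|A|+1)/2, i.e. 7 ≤ |A + A| ≤ 10.
Lower bound 2|A|-1 is attained iff A is an arithmetic progression.
Enumerate sums a + a' for a ≤ a' (symmetric, so this suffices):
a = -6: -6+-6=-12, -6+-2=-8, -6+-1=-7, -6+3=-3
a = -2: -2+-2=-4, -2+-1=-3, -2+3=1
a = -1: -1+-1=-2, -1+3=2
a = 3: 3+3=6
Distinct sums: {-12, -8, -7, -4, -3, -2, 1, 2, 6}
|A + A| = 9

|A + A| = 9


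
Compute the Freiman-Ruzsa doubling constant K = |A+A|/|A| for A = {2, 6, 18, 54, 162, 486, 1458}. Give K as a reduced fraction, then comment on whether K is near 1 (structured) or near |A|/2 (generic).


|A| = 7.
Compute A + A by enumerating all 49 pairs.
A + A = {4, 8, 12, 20, 24, 36, 56, 60, 72, 108, 164, 168, 180, 216, 324, 488, 492, 504, 540, 648, 972, 1460, 1464, 1476, 1512, 1620, 1944, 2916}, so |A + A| = 28.
K = |A + A| / |A| = 28/7 = 4/1 ≈ 4.0000.
Reference: AP of size 7 gives K = 13/7 ≈ 1.8571; a fully generic set of size 7 gives K ≈ 4.0000.

|A| = 7, |A + A| = 28, K = 28/7 = 4/1.


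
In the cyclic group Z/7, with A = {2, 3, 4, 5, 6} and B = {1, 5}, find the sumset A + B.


Work in Z/7Z: reduce every sum a + b modulo 7.
Enumerate all 10 pairs:
a = 2: 2+1=3, 2+5=0
a = 3: 3+1=4, 3+5=1
a = 4: 4+1=5, 4+5=2
a = 5: 5+1=6, 5+5=3
a = 6: 6+1=0, 6+5=4
Distinct residues collected: {0, 1, 2, 3, 4, 5, 6}
|A + B| = 7 (out of 7 total residues).

A + B = {0, 1, 2, 3, 4, 5, 6}


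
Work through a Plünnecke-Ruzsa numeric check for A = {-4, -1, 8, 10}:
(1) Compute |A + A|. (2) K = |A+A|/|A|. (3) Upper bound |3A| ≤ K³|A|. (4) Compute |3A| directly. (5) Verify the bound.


|A| = 4.
Step 1: Compute A + A by enumerating all 16 pairs.
A + A = {-8, -5, -2, 4, 6, 7, 9, 16, 18, 20}, so |A + A| = 10.
Step 2: Doubling constant K = |A + A|/|A| = 10/4 = 10/4 ≈ 2.5000.
Step 3: Plünnecke-Ruzsa gives |3A| ≤ K³·|A| = (2.5000)³ · 4 ≈ 62.5000.
Step 4: Compute 3A = A + A + A directly by enumerating all triples (a,b,c) ∈ A³; |3A| = 20.
Step 5: Check 20 ≤ 62.5000? Yes ✓.

K = 10/4, Plünnecke-Ruzsa bound K³|A| ≈ 62.5000, |3A| = 20, inequality holds.


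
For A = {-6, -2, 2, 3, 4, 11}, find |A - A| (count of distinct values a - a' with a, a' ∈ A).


A - A = {a - a' : a, a' ∈ A}; |A| = 6.
Bounds: 2|A|-1 ≤ |A - A| ≤ |A|² - |A| + 1, i.e. 11 ≤ |A - A| ≤ 31.
Note: 0 ∈ A - A always (from a - a). The set is symmetric: if d ∈ A - A then -d ∈ A - A.
Enumerate nonzero differences d = a - a' with a > a' (then include -d):
Positive differences: {1, 2, 4, 5, 6, 7, 8, 9, 10, 13, 17}
Full difference set: {0} ∪ (positive diffs) ∪ (negative diffs).
|A - A| = 1 + 2·11 = 23 (matches direct enumeration: 23).

|A - A| = 23


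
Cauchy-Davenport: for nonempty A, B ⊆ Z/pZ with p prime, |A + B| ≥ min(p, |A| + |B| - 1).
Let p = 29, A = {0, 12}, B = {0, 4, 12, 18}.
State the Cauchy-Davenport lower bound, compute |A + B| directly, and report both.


Cauchy-Davenport: |A + B| ≥ min(p, |A| + |B| - 1) for A, B nonempty in Z/pZ.
|A| = 2, |B| = 4, p = 29.
CD lower bound = min(29, 2 + 4 - 1) = min(29, 5) = 5.
Compute A + B mod 29 directly:
a = 0: 0+0=0, 0+4=4, 0+12=12, 0+18=18
a = 12: 12+0=12, 12+4=16, 12+12=24, 12+18=1
A + B = {0, 1, 4, 12, 16, 18, 24}, so |A + B| = 7.
Verify: 7 ≥ 5? Yes ✓.

CD lower bound = 5, actual |A + B| = 7.


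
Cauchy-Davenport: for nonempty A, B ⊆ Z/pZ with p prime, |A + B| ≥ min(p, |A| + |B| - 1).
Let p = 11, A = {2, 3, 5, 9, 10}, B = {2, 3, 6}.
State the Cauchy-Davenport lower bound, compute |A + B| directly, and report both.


Cauchy-Davenport: |A + B| ≥ min(p, |A| + |B| - 1) for A, B nonempty in Z/pZ.
|A| = 5, |B| = 3, p = 11.
CD lower bound = min(11, 5 + 3 - 1) = min(11, 7) = 7.
Compute A + B mod 11 directly:
a = 2: 2+2=4, 2+3=5, 2+6=8
a = 3: 3+2=5, 3+3=6, 3+6=9
a = 5: 5+2=7, 5+3=8, 5+6=0
a = 9: 9+2=0, 9+3=1, 9+6=4
a = 10: 10+2=1, 10+3=2, 10+6=5
A + B = {0, 1, 2, 4, 5, 6, 7, 8, 9}, so |A + B| = 9.
Verify: 9 ≥ 7? Yes ✓.

CD lower bound = 7, actual |A + B| = 9.


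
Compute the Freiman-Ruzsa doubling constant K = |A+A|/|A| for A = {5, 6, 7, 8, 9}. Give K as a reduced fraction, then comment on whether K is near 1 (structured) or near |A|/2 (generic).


|A| = 5.
Compute A + A by enumerating all 25 pairs.
A + A = {10, 11, 12, 13, 14, 15, 16, 17, 18}, so |A + A| = 9.
K = |A + A| / |A| = 9/5 (already in lowest terms) ≈ 1.8000.
Reference: AP of size 5 gives K = 9/5 ≈ 1.8000; a fully generic set of size 5 gives K ≈ 3.0000.

|A| = 5, |A + A| = 9, K = 9/5.


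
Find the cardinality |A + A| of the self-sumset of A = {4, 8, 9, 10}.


A + A = {a + a' : a, a' ∈ A}; |A| = 4.
General bounds: 2|A| - 1 ≤ |A + A| ≤ |A|(|A|+1)/2, i.e. 7 ≤ |A + A| ≤ 10.
Lower bound 2|A|-1 is attained iff A is an arithmetic progression.
Enumerate sums a + a' for a ≤ a' (symmetric, so this suffices):
a = 4: 4+4=8, 4+8=12, 4+9=13, 4+10=14
a = 8: 8+8=16, 8+9=17, 8+10=18
a = 9: 9+9=18, 9+10=19
a = 10: 10+10=20
Distinct sums: {8, 12, 13, 14, 16, 17, 18, 19, 20}
|A + A| = 9

|A + A| = 9


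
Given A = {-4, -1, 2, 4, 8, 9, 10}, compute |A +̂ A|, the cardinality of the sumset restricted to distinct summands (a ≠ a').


Restricted sumset: A +̂ A = {a + a' : a ∈ A, a' ∈ A, a ≠ a'}.
Equivalently, take A + A and drop any sum 2a that is achievable ONLY as a + a for a ∈ A (i.e. sums representable only with equal summands).
Enumerate pairs (a, a') with a < a' (symmetric, so each unordered pair gives one sum; this covers all a ≠ a'):
  -4 + -1 = -5
  -4 + 2 = -2
  -4 + 4 = 0
  -4 + 8 = 4
  -4 + 9 = 5
  -4 + 10 = 6
  -1 + 2 = 1
  -1 + 4 = 3
  -1 + 8 = 7
  -1 + 9 = 8
  -1 + 10 = 9
  2 + 4 = 6
  2 + 8 = 10
  2 + 9 = 11
  2 + 10 = 12
  4 + 8 = 12
  4 + 9 = 13
  4 + 10 = 14
  8 + 9 = 17
  8 + 10 = 18
  9 + 10 = 19
Collected distinct sums: {-5, -2, 0, 1, 3, 4, 5, 6, 7, 8, 9, 10, 11, 12, 13, 14, 17, 18, 19}
|A +̂ A| = 19
(Reference bound: |A +̂ A| ≥ 2|A| - 3 for |A| ≥ 2, with |A| = 7 giving ≥ 11.)

|A +̂ A| = 19


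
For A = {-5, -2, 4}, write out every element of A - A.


A - A = {a - a' : a, a' ∈ A}.
Compute a - a' for each ordered pair (a, a'):
a = -5: -5--5=0, -5--2=-3, -5-4=-9
a = -2: -2--5=3, -2--2=0, -2-4=-6
a = 4: 4--5=9, 4--2=6, 4-4=0
Collecting distinct values (and noting 0 appears from a-a):
A - A = {-9, -6, -3, 0, 3, 6, 9}
|A - A| = 7

A - A = {-9, -6, -3, 0, 3, 6, 9}


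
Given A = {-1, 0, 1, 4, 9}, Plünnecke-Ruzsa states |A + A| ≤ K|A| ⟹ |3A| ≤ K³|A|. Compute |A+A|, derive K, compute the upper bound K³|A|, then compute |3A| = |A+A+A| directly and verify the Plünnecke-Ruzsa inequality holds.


|A| = 5.
Step 1: Compute A + A by enumerating all 25 pairs.
A + A = {-2, -1, 0, 1, 2, 3, 4, 5, 8, 9, 10, 13, 18}, so |A + A| = 13.
Step 2: Doubling constant K = |A + A|/|A| = 13/5 = 13/5 ≈ 2.6000.
Step 3: Plünnecke-Ruzsa gives |3A| ≤ K³·|A| = (2.6000)³ · 5 ≈ 87.8800.
Step 4: Compute 3A = A + A + A directly by enumerating all triples (a,b,c) ∈ A³; |3A| = 23.
Step 5: Check 23 ≤ 87.8800? Yes ✓.

K = 13/5, Plünnecke-Ruzsa bound K³|A| ≈ 87.8800, |3A| = 23, inequality holds.


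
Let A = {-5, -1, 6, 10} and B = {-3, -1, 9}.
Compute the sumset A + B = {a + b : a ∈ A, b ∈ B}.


A + B = {a + b : a ∈ A, b ∈ B}.
Enumerate all |A|·|B| = 4·3 = 12 pairs (a, b) and collect distinct sums.
a = -5: -5+-3=-8, -5+-1=-6, -5+9=4
a = -1: -1+-3=-4, -1+-1=-2, -1+9=8
a = 6: 6+-3=3, 6+-1=5, 6+9=15
a = 10: 10+-3=7, 10+-1=9, 10+9=19
Collecting distinct sums: A + B = {-8, -6, -4, -2, 3, 4, 5, 7, 8, 9, 15, 19}
|A + B| = 12

A + B = {-8, -6, -4, -2, 3, 4, 5, 7, 8, 9, 15, 19}


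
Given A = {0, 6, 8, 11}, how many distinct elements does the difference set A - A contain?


A - A = {a - a' : a, a' ∈ A}; |A| = 4.
Bounds: 2|A|-1 ≤ |A - A| ≤ |A|² - |A| + 1, i.e. 7 ≤ |A - A| ≤ 13.
Note: 0 ∈ A - A always (from a - a). The set is symmetric: if d ∈ A - A then -d ∈ A - A.
Enumerate nonzero differences d = a - a' with a > a' (then include -d):
Positive differences: {2, 3, 5, 6, 8, 11}
Full difference set: {0} ∪ (positive diffs) ∪ (negative diffs).
|A - A| = 1 + 2·6 = 13 (matches direct enumeration: 13).

|A - A| = 13


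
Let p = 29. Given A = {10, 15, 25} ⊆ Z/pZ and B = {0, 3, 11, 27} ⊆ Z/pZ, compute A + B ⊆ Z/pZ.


Work in Z/29Z: reduce every sum a + b modulo 29.
Enumerate all 12 pairs:
a = 10: 10+0=10, 10+3=13, 10+11=21, 10+27=8
a = 15: 15+0=15, 15+3=18, 15+11=26, 15+27=13
a = 25: 25+0=25, 25+3=28, 25+11=7, 25+27=23
Distinct residues collected: {7, 8, 10, 13, 15, 18, 21, 23, 25, 26, 28}
|A + B| = 11 (out of 29 total residues).

A + B = {7, 8, 10, 13, 15, 18, 21, 23, 25, 26, 28}


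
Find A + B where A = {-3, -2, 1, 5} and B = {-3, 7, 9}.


A + B = {a + b : a ∈ A, b ∈ B}.
Enumerate all |A|·|B| = 4·3 = 12 pairs (a, b) and collect distinct sums.
a = -3: -3+-3=-6, -3+7=4, -3+9=6
a = -2: -2+-3=-5, -2+7=5, -2+9=7
a = 1: 1+-3=-2, 1+7=8, 1+9=10
a = 5: 5+-3=2, 5+7=12, 5+9=14
Collecting distinct sums: A + B = {-6, -5, -2, 2, 4, 5, 6, 7, 8, 10, 12, 14}
|A + B| = 12

A + B = {-6, -5, -2, 2, 4, 5, 6, 7, 8, 10, 12, 14}


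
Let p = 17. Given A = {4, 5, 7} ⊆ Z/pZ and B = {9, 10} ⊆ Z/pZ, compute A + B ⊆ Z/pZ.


Work in Z/17Z: reduce every sum a + b modulo 17.
Enumerate all 6 pairs:
a = 4: 4+9=13, 4+10=14
a = 5: 5+9=14, 5+10=15
a = 7: 7+9=16, 7+10=0
Distinct residues collected: {0, 13, 14, 15, 16}
|A + B| = 5 (out of 17 total residues).

A + B = {0, 13, 14, 15, 16}


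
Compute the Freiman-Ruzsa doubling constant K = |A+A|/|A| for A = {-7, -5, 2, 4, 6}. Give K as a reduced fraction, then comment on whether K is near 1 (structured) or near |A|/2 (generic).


|A| = 5.
Compute A + A by enumerating all 25 pairs.
A + A = {-14, -12, -10, -5, -3, -1, 1, 4, 6, 8, 10, 12}, so |A + A| = 12.
K = |A + A| / |A| = 12/5 (already in lowest terms) ≈ 2.4000.
Reference: AP of size 5 gives K = 9/5 ≈ 1.8000; a fully generic set of size 5 gives K ≈ 3.0000.

|A| = 5, |A + A| = 12, K = 12/5.


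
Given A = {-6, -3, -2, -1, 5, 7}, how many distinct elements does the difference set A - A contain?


A - A = {a - a' : a, a' ∈ A}; |A| = 6.
Bounds: 2|A|-1 ≤ |A - A| ≤ |A|² - |A| + 1, i.e. 11 ≤ |A - A| ≤ 31.
Note: 0 ∈ A - A always (from a - a). The set is symmetric: if d ∈ A - A then -d ∈ A - A.
Enumerate nonzero differences d = a - a' with a > a' (then include -d):
Positive differences: {1, 2, 3, 4, 5, 6, 7, 8, 9, 10, 11, 13}
Full difference set: {0} ∪ (positive diffs) ∪ (negative diffs).
|A - A| = 1 + 2·12 = 25 (matches direct enumeration: 25).

|A - A| = 25


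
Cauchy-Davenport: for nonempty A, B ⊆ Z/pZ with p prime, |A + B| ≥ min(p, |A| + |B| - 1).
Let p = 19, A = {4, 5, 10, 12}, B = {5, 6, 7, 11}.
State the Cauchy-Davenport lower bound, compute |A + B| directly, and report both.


Cauchy-Davenport: |A + B| ≥ min(p, |A| + |B| - 1) for A, B nonempty in Z/pZ.
|A| = 4, |B| = 4, p = 19.
CD lower bound = min(19, 4 + 4 - 1) = min(19, 7) = 7.
Compute A + B mod 19 directly:
a = 4: 4+5=9, 4+6=10, 4+7=11, 4+11=15
a = 5: 5+5=10, 5+6=11, 5+7=12, 5+11=16
a = 10: 10+5=15, 10+6=16, 10+7=17, 10+11=2
a = 12: 12+5=17, 12+6=18, 12+7=0, 12+11=4
A + B = {0, 2, 4, 9, 10, 11, 12, 15, 16, 17, 18}, so |A + B| = 11.
Verify: 11 ≥ 7? Yes ✓.

CD lower bound = 7, actual |A + B| = 11.


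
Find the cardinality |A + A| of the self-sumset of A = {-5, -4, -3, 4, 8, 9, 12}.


A + A = {a + a' : a, a' ∈ A}; |A| = 7.
General bounds: 2|A| - 1 ≤ |A + A| ≤ |A|(|A|+1)/2, i.e. 13 ≤ |A + A| ≤ 28.
Lower bound 2|A|-1 is attained iff A is an arithmetic progression.
Enumerate sums a + a' for a ≤ a' (symmetric, so this suffices):
a = -5: -5+-5=-10, -5+-4=-9, -5+-3=-8, -5+4=-1, -5+8=3, -5+9=4, -5+12=7
a = -4: -4+-4=-8, -4+-3=-7, -4+4=0, -4+8=4, -4+9=5, -4+12=8
a = -3: -3+-3=-6, -3+4=1, -3+8=5, -3+9=6, -3+12=9
a = 4: 4+4=8, 4+8=12, 4+9=13, 4+12=16
a = 8: 8+8=16, 8+9=17, 8+12=20
a = 9: 9+9=18, 9+12=21
a = 12: 12+12=24
Distinct sums: {-10, -9, -8, -7, -6, -1, 0, 1, 3, 4, 5, 6, 7, 8, 9, 12, 13, 16, 17, 18, 20, 21, 24}
|A + A| = 23

|A + A| = 23


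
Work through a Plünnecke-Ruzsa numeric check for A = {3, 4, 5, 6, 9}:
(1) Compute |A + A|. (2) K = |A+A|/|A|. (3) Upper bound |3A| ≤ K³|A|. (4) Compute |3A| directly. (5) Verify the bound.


|A| = 5.
Step 1: Compute A + A by enumerating all 25 pairs.
A + A = {6, 7, 8, 9, 10, 11, 12, 13, 14, 15, 18}, so |A + A| = 11.
Step 2: Doubling constant K = |A + A|/|A| = 11/5 = 11/5 ≈ 2.2000.
Step 3: Plünnecke-Ruzsa gives |3A| ≤ K³·|A| = (2.2000)³ · 5 ≈ 53.2400.
Step 4: Compute 3A = A + A + A directly by enumerating all triples (a,b,c) ∈ A³; |3A| = 17.
Step 5: Check 17 ≤ 53.2400? Yes ✓.

K = 11/5, Plünnecke-Ruzsa bound K³|A| ≈ 53.2400, |3A| = 17, inequality holds.


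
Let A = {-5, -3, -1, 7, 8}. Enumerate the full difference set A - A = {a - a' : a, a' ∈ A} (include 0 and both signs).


A - A = {a - a' : a, a' ∈ A}.
Compute a - a' for each ordered pair (a, a'):
a = -5: -5--5=0, -5--3=-2, -5--1=-4, -5-7=-12, -5-8=-13
a = -3: -3--5=2, -3--3=0, -3--1=-2, -3-7=-10, -3-8=-11
a = -1: -1--5=4, -1--3=2, -1--1=0, -1-7=-8, -1-8=-9
a = 7: 7--5=12, 7--3=10, 7--1=8, 7-7=0, 7-8=-1
a = 8: 8--5=13, 8--3=11, 8--1=9, 8-7=1, 8-8=0
Collecting distinct values (and noting 0 appears from a-a):
A - A = {-13, -12, -11, -10, -9, -8, -4, -2, -1, 0, 1, 2, 4, 8, 9, 10, 11, 12, 13}
|A - A| = 19

A - A = {-13, -12, -11, -10, -9, -8, -4, -2, -1, 0, 1, 2, 4, 8, 9, 10, 11, 12, 13}


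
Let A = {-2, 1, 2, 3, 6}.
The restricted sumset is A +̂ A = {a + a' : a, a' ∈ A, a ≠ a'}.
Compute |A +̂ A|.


Restricted sumset: A +̂ A = {a + a' : a ∈ A, a' ∈ A, a ≠ a'}.
Equivalently, take A + A and drop any sum 2a that is achievable ONLY as a + a for a ∈ A (i.e. sums representable only with equal summands).
Enumerate pairs (a, a') with a < a' (symmetric, so each unordered pair gives one sum; this covers all a ≠ a'):
  -2 + 1 = -1
  -2 + 2 = 0
  -2 + 3 = 1
  -2 + 6 = 4
  1 + 2 = 3
  1 + 3 = 4
  1 + 6 = 7
  2 + 3 = 5
  2 + 6 = 8
  3 + 6 = 9
Collected distinct sums: {-1, 0, 1, 3, 4, 5, 7, 8, 9}
|A +̂ A| = 9
(Reference bound: |A +̂ A| ≥ 2|A| - 3 for |A| ≥ 2, with |A| = 5 giving ≥ 7.)

|A +̂ A| = 9


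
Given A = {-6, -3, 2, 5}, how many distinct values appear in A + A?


A + A = {a + a' : a, a' ∈ A}; |A| = 4.
General bounds: 2|A| - 1 ≤ |A + A| ≤ |A|(|A|+1)/2, i.e. 7 ≤ |A + A| ≤ 10.
Lower bound 2|A|-1 is attained iff A is an arithmetic progression.
Enumerate sums a + a' for a ≤ a' (symmetric, so this suffices):
a = -6: -6+-6=-12, -6+-3=-9, -6+2=-4, -6+5=-1
a = -3: -3+-3=-6, -3+2=-1, -3+5=2
a = 2: 2+2=4, 2+5=7
a = 5: 5+5=10
Distinct sums: {-12, -9, -6, -4, -1, 2, 4, 7, 10}
|A + A| = 9

|A + A| = 9


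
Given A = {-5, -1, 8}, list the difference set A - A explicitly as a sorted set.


A - A = {a - a' : a, a' ∈ A}.
Compute a - a' for each ordered pair (a, a'):
a = -5: -5--5=0, -5--1=-4, -5-8=-13
a = -1: -1--5=4, -1--1=0, -1-8=-9
a = 8: 8--5=13, 8--1=9, 8-8=0
Collecting distinct values (and noting 0 appears from a-a):
A - A = {-13, -9, -4, 0, 4, 9, 13}
|A - A| = 7

A - A = {-13, -9, -4, 0, 4, 9, 13}


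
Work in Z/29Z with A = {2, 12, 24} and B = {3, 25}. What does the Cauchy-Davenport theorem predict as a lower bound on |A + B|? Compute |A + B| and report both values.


Cauchy-Davenport: |A + B| ≥ min(p, |A| + |B| - 1) for A, B nonempty in Z/pZ.
|A| = 3, |B| = 2, p = 29.
CD lower bound = min(29, 3 + 2 - 1) = min(29, 4) = 4.
Compute A + B mod 29 directly:
a = 2: 2+3=5, 2+25=27
a = 12: 12+3=15, 12+25=8
a = 24: 24+3=27, 24+25=20
A + B = {5, 8, 15, 20, 27}, so |A + B| = 5.
Verify: 5 ≥ 4? Yes ✓.

CD lower bound = 4, actual |A + B| = 5.


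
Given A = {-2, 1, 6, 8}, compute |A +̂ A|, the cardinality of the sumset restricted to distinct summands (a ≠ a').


Restricted sumset: A +̂ A = {a + a' : a ∈ A, a' ∈ A, a ≠ a'}.
Equivalently, take A + A and drop any sum 2a that is achievable ONLY as a + a for a ∈ A (i.e. sums representable only with equal summands).
Enumerate pairs (a, a') with a < a' (symmetric, so each unordered pair gives one sum; this covers all a ≠ a'):
  -2 + 1 = -1
  -2 + 6 = 4
  -2 + 8 = 6
  1 + 6 = 7
  1 + 8 = 9
  6 + 8 = 14
Collected distinct sums: {-1, 4, 6, 7, 9, 14}
|A +̂ A| = 6
(Reference bound: |A +̂ A| ≥ 2|A| - 3 for |A| ≥ 2, with |A| = 4 giving ≥ 5.)

|A +̂ A| = 6


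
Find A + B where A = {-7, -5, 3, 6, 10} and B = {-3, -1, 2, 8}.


A + B = {a + b : a ∈ A, b ∈ B}.
Enumerate all |A|·|B| = 5·4 = 20 pairs (a, b) and collect distinct sums.
a = -7: -7+-3=-10, -7+-1=-8, -7+2=-5, -7+8=1
a = -5: -5+-3=-8, -5+-1=-6, -5+2=-3, -5+8=3
a = 3: 3+-3=0, 3+-1=2, 3+2=5, 3+8=11
a = 6: 6+-3=3, 6+-1=5, 6+2=8, 6+8=14
a = 10: 10+-3=7, 10+-1=9, 10+2=12, 10+8=18
Collecting distinct sums: A + B = {-10, -8, -6, -5, -3, 0, 1, 2, 3, 5, 7, 8, 9, 11, 12, 14, 18}
|A + B| = 17

A + B = {-10, -8, -6, -5, -3, 0, 1, 2, 3, 5, 7, 8, 9, 11, 12, 14, 18}


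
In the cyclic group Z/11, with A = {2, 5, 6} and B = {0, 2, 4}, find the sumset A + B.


Work in Z/11Z: reduce every sum a + b modulo 11.
Enumerate all 9 pairs:
a = 2: 2+0=2, 2+2=4, 2+4=6
a = 5: 5+0=5, 5+2=7, 5+4=9
a = 6: 6+0=6, 6+2=8, 6+4=10
Distinct residues collected: {2, 4, 5, 6, 7, 8, 9, 10}
|A + B| = 8 (out of 11 total residues).

A + B = {2, 4, 5, 6, 7, 8, 9, 10}


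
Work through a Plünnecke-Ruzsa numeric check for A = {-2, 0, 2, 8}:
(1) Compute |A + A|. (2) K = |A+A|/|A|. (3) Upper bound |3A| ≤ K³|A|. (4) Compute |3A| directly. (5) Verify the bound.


|A| = 4.
Step 1: Compute A + A by enumerating all 16 pairs.
A + A = {-4, -2, 0, 2, 4, 6, 8, 10, 16}, so |A + A| = 9.
Step 2: Doubling constant K = |A + A|/|A| = 9/4 = 9/4 ≈ 2.2500.
Step 3: Plünnecke-Ruzsa gives |3A| ≤ K³·|A| = (2.2500)³ · 4 ≈ 45.5625.
Step 4: Compute 3A = A + A + A directly by enumerating all triples (a,b,c) ∈ A³; |3A| = 14.
Step 5: Check 14 ≤ 45.5625? Yes ✓.

K = 9/4, Plünnecke-Ruzsa bound K³|A| ≈ 45.5625, |3A| = 14, inequality holds.


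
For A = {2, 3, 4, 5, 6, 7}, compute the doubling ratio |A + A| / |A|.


|A| = 6.
Compute A + A by enumerating all 36 pairs.
A + A = {4, 5, 6, 7, 8, 9, 10, 11, 12, 13, 14}, so |A + A| = 11.
K = |A + A| / |A| = 11/6 (already in lowest terms) ≈ 1.8333.
Reference: AP of size 6 gives K = 11/6 ≈ 1.8333; a fully generic set of size 6 gives K ≈ 3.5000.

|A| = 6, |A + A| = 11, K = 11/6.


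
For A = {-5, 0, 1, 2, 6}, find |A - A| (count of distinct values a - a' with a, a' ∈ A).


A - A = {a - a' : a, a' ∈ A}; |A| = 5.
Bounds: 2|A|-1 ≤ |A - A| ≤ |A|² - |A| + 1, i.e. 9 ≤ |A - A| ≤ 21.
Note: 0 ∈ A - A always (from a - a). The set is symmetric: if d ∈ A - A then -d ∈ A - A.
Enumerate nonzero differences d = a - a' with a > a' (then include -d):
Positive differences: {1, 2, 4, 5, 6, 7, 11}
Full difference set: {0} ∪ (positive diffs) ∪ (negative diffs).
|A - A| = 1 + 2·7 = 15 (matches direct enumeration: 15).

|A - A| = 15


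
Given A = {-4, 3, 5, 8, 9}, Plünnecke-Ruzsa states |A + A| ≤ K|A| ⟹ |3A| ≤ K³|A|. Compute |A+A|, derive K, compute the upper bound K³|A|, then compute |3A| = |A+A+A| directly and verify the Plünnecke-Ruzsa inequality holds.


|A| = 5.
Step 1: Compute A + A by enumerating all 25 pairs.
A + A = {-8, -1, 1, 4, 5, 6, 8, 10, 11, 12, 13, 14, 16, 17, 18}, so |A + A| = 15.
Step 2: Doubling constant K = |A + A|/|A| = 15/5 = 15/5 ≈ 3.0000.
Step 3: Plünnecke-Ruzsa gives |3A| ≤ K³·|A| = (3.0000)³ · 5 ≈ 135.0000.
Step 4: Compute 3A = A + A + A directly by enumerating all triples (a,b,c) ∈ A³; |3A| = 29.
Step 5: Check 29 ≤ 135.0000? Yes ✓.

K = 15/5, Plünnecke-Ruzsa bound K³|A| ≈ 135.0000, |3A| = 29, inequality holds.


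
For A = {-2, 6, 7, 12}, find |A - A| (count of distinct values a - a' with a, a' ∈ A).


A - A = {a - a' : a, a' ∈ A}; |A| = 4.
Bounds: 2|A|-1 ≤ |A - A| ≤ |A|² - |A| + 1, i.e. 7 ≤ |A - A| ≤ 13.
Note: 0 ∈ A - A always (from a - a). The set is symmetric: if d ∈ A - A then -d ∈ A - A.
Enumerate nonzero differences d = a - a' with a > a' (then include -d):
Positive differences: {1, 5, 6, 8, 9, 14}
Full difference set: {0} ∪ (positive diffs) ∪ (negative diffs).
|A - A| = 1 + 2·6 = 13 (matches direct enumeration: 13).

|A - A| = 13


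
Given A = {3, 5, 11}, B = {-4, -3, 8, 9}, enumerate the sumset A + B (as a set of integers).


A + B = {a + b : a ∈ A, b ∈ B}.
Enumerate all |A|·|B| = 3·4 = 12 pairs (a, b) and collect distinct sums.
a = 3: 3+-4=-1, 3+-3=0, 3+8=11, 3+9=12
a = 5: 5+-4=1, 5+-3=2, 5+8=13, 5+9=14
a = 11: 11+-4=7, 11+-3=8, 11+8=19, 11+9=20
Collecting distinct sums: A + B = {-1, 0, 1, 2, 7, 8, 11, 12, 13, 14, 19, 20}
|A + B| = 12

A + B = {-1, 0, 1, 2, 7, 8, 11, 12, 13, 14, 19, 20}


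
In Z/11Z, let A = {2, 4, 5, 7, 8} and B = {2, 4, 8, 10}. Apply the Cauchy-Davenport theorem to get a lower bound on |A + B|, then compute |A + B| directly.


Cauchy-Davenport: |A + B| ≥ min(p, |A| + |B| - 1) for A, B nonempty in Z/pZ.
|A| = 5, |B| = 4, p = 11.
CD lower bound = min(11, 5 + 4 - 1) = min(11, 8) = 8.
Compute A + B mod 11 directly:
a = 2: 2+2=4, 2+4=6, 2+8=10, 2+10=1
a = 4: 4+2=6, 4+4=8, 4+8=1, 4+10=3
a = 5: 5+2=7, 5+4=9, 5+8=2, 5+10=4
a = 7: 7+2=9, 7+4=0, 7+8=4, 7+10=6
a = 8: 8+2=10, 8+4=1, 8+8=5, 8+10=7
A + B = {0, 1, 2, 3, 4, 5, 6, 7, 8, 9, 10}, so |A + B| = 11.
Verify: 11 ≥ 8? Yes ✓.

CD lower bound = 8, actual |A + B| = 11.


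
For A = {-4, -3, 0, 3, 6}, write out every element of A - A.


A - A = {a - a' : a, a' ∈ A}.
Compute a - a' for each ordered pair (a, a'):
a = -4: -4--4=0, -4--3=-1, -4-0=-4, -4-3=-7, -4-6=-10
a = -3: -3--4=1, -3--3=0, -3-0=-3, -3-3=-6, -3-6=-9
a = 0: 0--4=4, 0--3=3, 0-0=0, 0-3=-3, 0-6=-6
a = 3: 3--4=7, 3--3=6, 3-0=3, 3-3=0, 3-6=-3
a = 6: 6--4=10, 6--3=9, 6-0=6, 6-3=3, 6-6=0
Collecting distinct values (and noting 0 appears from a-a):
A - A = {-10, -9, -7, -6, -4, -3, -1, 0, 1, 3, 4, 6, 7, 9, 10}
|A - A| = 15

A - A = {-10, -9, -7, -6, -4, -3, -1, 0, 1, 3, 4, 6, 7, 9, 10}


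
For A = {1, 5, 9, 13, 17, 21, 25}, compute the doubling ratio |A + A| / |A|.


|A| = 7.
Compute A + A by enumerating all 49 pairs.
A + A = {2, 6, 10, 14, 18, 22, 26, 30, 34, 38, 42, 46, 50}, so |A + A| = 13.
K = |A + A| / |A| = 13/7 (already in lowest terms) ≈ 1.8571.
Reference: AP of size 7 gives K = 13/7 ≈ 1.8571; a fully generic set of size 7 gives K ≈ 4.0000.

|A| = 7, |A + A| = 13, K = 13/7.


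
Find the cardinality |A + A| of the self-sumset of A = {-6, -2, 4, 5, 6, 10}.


A + A = {a + a' : a, a' ∈ A}; |A| = 6.
General bounds: 2|A| - 1 ≤ |A + A| ≤ |A|(|A|+1)/2, i.e. 11 ≤ |A + A| ≤ 21.
Lower bound 2|A|-1 is attained iff A is an arithmetic progression.
Enumerate sums a + a' for a ≤ a' (symmetric, so this suffices):
a = -6: -6+-6=-12, -6+-2=-8, -6+4=-2, -6+5=-1, -6+6=0, -6+10=4
a = -2: -2+-2=-4, -2+4=2, -2+5=3, -2+6=4, -2+10=8
a = 4: 4+4=8, 4+5=9, 4+6=10, 4+10=14
a = 5: 5+5=10, 5+6=11, 5+10=15
a = 6: 6+6=12, 6+10=16
a = 10: 10+10=20
Distinct sums: {-12, -8, -4, -2, -1, 0, 2, 3, 4, 8, 9, 10, 11, 12, 14, 15, 16, 20}
|A + A| = 18

|A + A| = 18


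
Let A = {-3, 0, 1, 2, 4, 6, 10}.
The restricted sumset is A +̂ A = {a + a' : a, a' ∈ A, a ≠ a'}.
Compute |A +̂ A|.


Restricted sumset: A +̂ A = {a + a' : a ∈ A, a' ∈ A, a ≠ a'}.
Equivalently, take A + A and drop any sum 2a that is achievable ONLY as a + a for a ∈ A (i.e. sums representable only with equal summands).
Enumerate pairs (a, a') with a < a' (symmetric, so each unordered pair gives one sum; this covers all a ≠ a'):
  -3 + 0 = -3
  -3 + 1 = -2
  -3 + 2 = -1
  -3 + 4 = 1
  -3 + 6 = 3
  -3 + 10 = 7
  0 + 1 = 1
  0 + 2 = 2
  0 + 4 = 4
  0 + 6 = 6
  0 + 10 = 10
  1 + 2 = 3
  1 + 4 = 5
  1 + 6 = 7
  1 + 10 = 11
  2 + 4 = 6
  2 + 6 = 8
  2 + 10 = 12
  4 + 6 = 10
  4 + 10 = 14
  6 + 10 = 16
Collected distinct sums: {-3, -2, -1, 1, 2, 3, 4, 5, 6, 7, 8, 10, 11, 12, 14, 16}
|A +̂ A| = 16
(Reference bound: |A +̂ A| ≥ 2|A| - 3 for |A| ≥ 2, with |A| = 7 giving ≥ 11.)

|A +̂ A| = 16


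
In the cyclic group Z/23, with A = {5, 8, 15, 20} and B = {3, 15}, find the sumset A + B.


Work in Z/23Z: reduce every sum a + b modulo 23.
Enumerate all 8 pairs:
a = 5: 5+3=8, 5+15=20
a = 8: 8+3=11, 8+15=0
a = 15: 15+3=18, 15+15=7
a = 20: 20+3=0, 20+15=12
Distinct residues collected: {0, 7, 8, 11, 12, 18, 20}
|A + B| = 7 (out of 23 total residues).

A + B = {0, 7, 8, 11, 12, 18, 20}


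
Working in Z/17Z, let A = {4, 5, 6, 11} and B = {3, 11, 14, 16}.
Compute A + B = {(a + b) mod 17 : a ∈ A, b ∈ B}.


Work in Z/17Z: reduce every sum a + b modulo 17.
Enumerate all 16 pairs:
a = 4: 4+3=7, 4+11=15, 4+14=1, 4+16=3
a = 5: 5+3=8, 5+11=16, 5+14=2, 5+16=4
a = 6: 6+3=9, 6+11=0, 6+14=3, 6+16=5
a = 11: 11+3=14, 11+11=5, 11+14=8, 11+16=10
Distinct residues collected: {0, 1, 2, 3, 4, 5, 7, 8, 9, 10, 14, 15, 16}
|A + B| = 13 (out of 17 total residues).

A + B = {0, 1, 2, 3, 4, 5, 7, 8, 9, 10, 14, 15, 16}


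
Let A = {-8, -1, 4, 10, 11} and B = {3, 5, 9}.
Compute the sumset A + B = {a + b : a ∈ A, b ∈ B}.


A + B = {a + b : a ∈ A, b ∈ B}.
Enumerate all |A|·|B| = 5·3 = 15 pairs (a, b) and collect distinct sums.
a = -8: -8+3=-5, -8+5=-3, -8+9=1
a = -1: -1+3=2, -1+5=4, -1+9=8
a = 4: 4+3=7, 4+5=9, 4+9=13
a = 10: 10+3=13, 10+5=15, 10+9=19
a = 11: 11+3=14, 11+5=16, 11+9=20
Collecting distinct sums: A + B = {-5, -3, 1, 2, 4, 7, 8, 9, 13, 14, 15, 16, 19, 20}
|A + B| = 14

A + B = {-5, -3, 1, 2, 4, 7, 8, 9, 13, 14, 15, 16, 19, 20}


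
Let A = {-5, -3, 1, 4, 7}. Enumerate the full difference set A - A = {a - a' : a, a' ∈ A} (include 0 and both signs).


A - A = {a - a' : a, a' ∈ A}.
Compute a - a' for each ordered pair (a, a'):
a = -5: -5--5=0, -5--3=-2, -5-1=-6, -5-4=-9, -5-7=-12
a = -3: -3--5=2, -3--3=0, -3-1=-4, -3-4=-7, -3-7=-10
a = 1: 1--5=6, 1--3=4, 1-1=0, 1-4=-3, 1-7=-6
a = 4: 4--5=9, 4--3=7, 4-1=3, 4-4=0, 4-7=-3
a = 7: 7--5=12, 7--3=10, 7-1=6, 7-4=3, 7-7=0
Collecting distinct values (and noting 0 appears from a-a):
A - A = {-12, -10, -9, -7, -6, -4, -3, -2, 0, 2, 3, 4, 6, 7, 9, 10, 12}
|A - A| = 17

A - A = {-12, -10, -9, -7, -6, -4, -3, -2, 0, 2, 3, 4, 6, 7, 9, 10, 12}


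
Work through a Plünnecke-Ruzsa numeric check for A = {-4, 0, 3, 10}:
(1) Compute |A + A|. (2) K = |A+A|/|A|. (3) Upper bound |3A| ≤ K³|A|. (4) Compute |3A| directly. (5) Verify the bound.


|A| = 4.
Step 1: Compute A + A by enumerating all 16 pairs.
A + A = {-8, -4, -1, 0, 3, 6, 10, 13, 20}, so |A + A| = 9.
Step 2: Doubling constant K = |A + A|/|A| = 9/4 = 9/4 ≈ 2.2500.
Step 3: Plünnecke-Ruzsa gives |3A| ≤ K³·|A| = (2.2500)³ · 4 ≈ 45.5625.
Step 4: Compute 3A = A + A + A directly by enumerating all triples (a,b,c) ∈ A³; |3A| = 16.
Step 5: Check 16 ≤ 45.5625? Yes ✓.

K = 9/4, Plünnecke-Ruzsa bound K³|A| ≈ 45.5625, |3A| = 16, inequality holds.


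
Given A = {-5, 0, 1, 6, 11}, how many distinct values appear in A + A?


A + A = {a + a' : a, a' ∈ A}; |A| = 5.
General bounds: 2|A| - 1 ≤ |A + A| ≤ |A|(|A|+1)/2, i.e. 9 ≤ |A + A| ≤ 15.
Lower bound 2|A|-1 is attained iff A is an arithmetic progression.
Enumerate sums a + a' for a ≤ a' (symmetric, so this suffices):
a = -5: -5+-5=-10, -5+0=-5, -5+1=-4, -5+6=1, -5+11=6
a = 0: 0+0=0, 0+1=1, 0+6=6, 0+11=11
a = 1: 1+1=2, 1+6=7, 1+11=12
a = 6: 6+6=12, 6+11=17
a = 11: 11+11=22
Distinct sums: {-10, -5, -4, 0, 1, 2, 6, 7, 11, 12, 17, 22}
|A + A| = 12

|A + A| = 12


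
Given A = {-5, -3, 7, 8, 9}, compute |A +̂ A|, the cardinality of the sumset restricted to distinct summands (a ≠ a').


Restricted sumset: A +̂ A = {a + a' : a ∈ A, a' ∈ A, a ≠ a'}.
Equivalently, take A + A and drop any sum 2a that is achievable ONLY as a + a for a ∈ A (i.e. sums representable only with equal summands).
Enumerate pairs (a, a') with a < a' (symmetric, so each unordered pair gives one sum; this covers all a ≠ a'):
  -5 + -3 = -8
  -5 + 7 = 2
  -5 + 8 = 3
  -5 + 9 = 4
  -3 + 7 = 4
  -3 + 8 = 5
  -3 + 9 = 6
  7 + 8 = 15
  7 + 9 = 16
  8 + 9 = 17
Collected distinct sums: {-8, 2, 3, 4, 5, 6, 15, 16, 17}
|A +̂ A| = 9
(Reference bound: |A +̂ A| ≥ 2|A| - 3 for |A| ≥ 2, with |A| = 5 giving ≥ 7.)

|A +̂ A| = 9


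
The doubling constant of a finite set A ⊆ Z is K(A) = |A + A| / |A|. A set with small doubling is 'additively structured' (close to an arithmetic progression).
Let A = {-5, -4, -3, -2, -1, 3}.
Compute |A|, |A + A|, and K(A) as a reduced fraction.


|A| = 6.
Compute A + A by enumerating all 36 pairs.
A + A = {-10, -9, -8, -7, -6, -5, -4, -3, -2, -1, 0, 1, 2, 6}, so |A + A| = 14.
K = |A + A| / |A| = 14/6 = 7/3 ≈ 2.3333.
Reference: AP of size 6 gives K = 11/6 ≈ 1.8333; a fully generic set of size 6 gives K ≈ 3.5000.

|A| = 6, |A + A| = 14, K = 14/6 = 7/3.


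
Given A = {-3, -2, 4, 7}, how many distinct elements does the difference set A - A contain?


A - A = {a - a' : a, a' ∈ A}; |A| = 4.
Bounds: 2|A|-1 ≤ |A - A| ≤ |A|² - |A| + 1, i.e. 7 ≤ |A - A| ≤ 13.
Note: 0 ∈ A - A always (from a - a). The set is symmetric: if d ∈ A - A then -d ∈ A - A.
Enumerate nonzero differences d = a - a' with a > a' (then include -d):
Positive differences: {1, 3, 6, 7, 9, 10}
Full difference set: {0} ∪ (positive diffs) ∪ (negative diffs).
|A - A| = 1 + 2·6 = 13 (matches direct enumeration: 13).

|A - A| = 13


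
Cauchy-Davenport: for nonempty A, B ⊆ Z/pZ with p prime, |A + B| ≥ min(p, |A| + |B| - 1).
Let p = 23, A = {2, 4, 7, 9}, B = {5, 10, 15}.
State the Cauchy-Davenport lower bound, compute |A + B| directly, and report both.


Cauchy-Davenport: |A + B| ≥ min(p, |A| + |B| - 1) for A, B nonempty in Z/pZ.
|A| = 4, |B| = 3, p = 23.
CD lower bound = min(23, 4 + 3 - 1) = min(23, 6) = 6.
Compute A + B mod 23 directly:
a = 2: 2+5=7, 2+10=12, 2+15=17
a = 4: 4+5=9, 4+10=14, 4+15=19
a = 7: 7+5=12, 7+10=17, 7+15=22
a = 9: 9+5=14, 9+10=19, 9+15=1
A + B = {1, 7, 9, 12, 14, 17, 19, 22}, so |A + B| = 8.
Verify: 8 ≥ 6? Yes ✓.

CD lower bound = 6, actual |A + B| = 8.
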